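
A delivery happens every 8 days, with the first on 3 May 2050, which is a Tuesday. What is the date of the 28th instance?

The 28th occurrence is 27 intervals after the first: 27 × 8 = 216 days after 3 May 2050.
May has 31 days — 28 days to the end of May leaves 188.
June has 30 days (158 left).
July has 31 days (127 left).
August has 31 days (96 left).
September has 30 days (66 left).
October has 31 days (35 left).
November has 30 days (5 left).
5 days into December → 5 December 2050.

5 December 2050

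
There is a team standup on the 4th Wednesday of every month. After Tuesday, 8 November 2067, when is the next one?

23 November 2067

November 2067 starts on a Tuesday; its first Wednesday is the 2nd, so the 4th Wednesday is the 23rd — 23 November 2067.
23 November 2067 is after 8 November 2067, so that is the next one.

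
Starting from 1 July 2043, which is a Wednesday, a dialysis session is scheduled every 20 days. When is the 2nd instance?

The 2nd occurrence is 1 interval after the first: 1 × 20 = 20 days after 1 July 2043.
20 days later is 21 July 2043.

21 July 2043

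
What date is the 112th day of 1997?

Apr 22, 1997

Jan has 31 days (112 − 31 = 81 remain).
Feb has 28 days (81 − 28 = 53 remain).
Mar has 31 days (53 − 31 = 22 remain).
22 into Apr → Apr 22.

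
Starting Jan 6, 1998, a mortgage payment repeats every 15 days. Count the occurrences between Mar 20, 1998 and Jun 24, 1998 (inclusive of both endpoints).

Occurrences land 15·i days after Jan 6, 1998 for i = 0, 1, 2, …
Mar 20, 1998 is 73 days after the start; 73 ÷ 15 = 4 remainder 13; since the remainder is 13, round up to i = 5. First occurrence in the window: #6 on Mar 22, 1998 (5×15 = 75 days in).
Jun 24, 1998 is 169 days after the start; 169 ÷ 15 = 11 remainder 4. Last occurrence in the window: #12 on Jun 20, 1998.
Occurrences #6 through #12: 7 in total.

7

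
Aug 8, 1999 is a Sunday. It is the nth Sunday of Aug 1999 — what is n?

Day 8 falls in week ⌈8/7⌉ of the month.
Days 1–7 hold the 1st Sunday, 8–14 the 2nd, 15–21 the 3rd, 22–28 the 4th, 29–31 the 5th.
8 is in the range for the 2nd.

2nd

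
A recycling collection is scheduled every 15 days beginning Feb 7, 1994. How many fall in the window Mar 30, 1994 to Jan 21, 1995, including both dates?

Occurrences land 15·i days after Feb 7, 1994 for i = 0, 1, 2, …
Mar 30, 1994 is 51 days after the start; 51 ÷ 15 = 3 remainder 6; since the remainder is 6, round up to i = 4. First occurrence in the window: #5 on Apr 8, 1994 (4×15 = 60 days in).
Jan 21, 1995 is 348 days after the start; 348 ÷ 15 = 23 remainder 3. Last occurrence in the window: #24 on Jan 18, 1995.
Occurrences #5 through #24: 20 in total.

20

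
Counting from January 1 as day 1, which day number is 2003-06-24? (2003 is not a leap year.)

175

Days in months before June: 31 + 28 + 31 + 30 + 31 = 151.
Plus 24 days into June → day 175.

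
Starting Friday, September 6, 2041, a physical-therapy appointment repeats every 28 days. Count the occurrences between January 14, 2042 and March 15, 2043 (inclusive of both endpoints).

Occurrences land 28·i days after September 6, 2041 for i = 0, 1, 2, …
January 14, 2042 is 130 days after the start; 130 ÷ 28 = 4 remainder 18; since the remainder is 18, round up to i = 5. First occurrence in the window: #6 on January 24, 2042 (5×28 = 140 days in).
March 15, 2043 is 555 days after the start; 555 ÷ 28 = 19 remainder 23. Last occurrence in the window: #20 on February 20, 2043.
Occurrences #6 through #20: 15 in total.

15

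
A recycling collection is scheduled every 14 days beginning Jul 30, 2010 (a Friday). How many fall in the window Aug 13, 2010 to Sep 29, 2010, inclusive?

Occurrences land 14·i days after Jul 30, 2010 for i = 0, 1, 2, …
Aug 13, 2010 is 14 days after the start; 14 ÷ 14 = 1 remainder 0. First occurrence in the window: #2 on Aug 13, 2010 (1×14 = 14 days in).
Sep 29, 2010 is 61 days after the start; 61 ÷ 14 = 4 remainder 5. Last occurrence in the window: #5 on Sep 24, 2010.
Occurrences #2 through #5: 4 in total.

4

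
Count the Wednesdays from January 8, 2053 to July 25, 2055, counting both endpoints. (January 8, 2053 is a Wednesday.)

133

January 8, 2053 is a Wednesday; the first Wednesday on or after it is January 8, 2053.
From January 8, 2053 to July 25, 2055: 357 + 365 + 206 = 928 days (rest of 2053, 2054, to July 25, 2055 in 2055).
928 ÷ 7 = 132 full weeks with remainder 4, so 132 more Wednesdays after the first → 133.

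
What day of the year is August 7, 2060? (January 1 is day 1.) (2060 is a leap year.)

Days in months before August: 31 + 29 + 31 + 30 + 31 + 30 + 31 = 213.
Plus 7 days into August → day 220.

220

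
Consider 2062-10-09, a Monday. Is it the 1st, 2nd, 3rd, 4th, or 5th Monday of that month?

Day 9 falls in week ⌈9/7⌉ of the month.
Days 1–7 hold the 1st Monday, 8–14 the 2nd, 15–21 the 3rd, 22–28 the 4th, 29–31 the 5th.
9 is in the range for the 2nd.

2nd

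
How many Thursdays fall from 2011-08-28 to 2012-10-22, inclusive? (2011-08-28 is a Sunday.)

2011-08-28 is a Sunday; the first Thursday on or after it is 2011-09-01 (4 days later).
From 2011-09-01 to 2012-10-22: 121 + 296 = 417 days (rest of 2011, to 2012-10-22 in 2012).
417 ÷ 7 = 59 full weeks with remainder 4, so 59 more Thursdays after the first → 60.

60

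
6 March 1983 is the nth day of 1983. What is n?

Days in months before March: 31 + 28 = 59.
Plus 6 days into March → day 65.

65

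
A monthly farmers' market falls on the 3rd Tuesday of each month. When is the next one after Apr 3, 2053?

Apr 2053 starts on a Tuesday; its first Tuesday is the 1st, so the 3rd Tuesday is the 15th — Apr 15, 2053.
Apr 15, 2053 is after Apr 3, 2053, so that is the next one.

Apr 15, 2053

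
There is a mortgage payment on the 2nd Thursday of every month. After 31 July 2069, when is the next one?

July 2069 starts on a Monday; its first Thursday is the 4th, so the 2nd Thursday is the 11th — 11 July 2069.
That is not after 31 July 2069, so look at August 2069.
August 2069 starts on a Thursday; its first Thursday is the 1st, so the 2nd Thursday is the 8th — 8 August 2069.

8 August 2069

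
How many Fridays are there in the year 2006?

52

1 January 2006 is a Sunday; the first Friday on or after it is 6 January 2006 (5 days later).
From 6 January 2006 to 31 December 2006: 25 + 28 + 31 + 30 + 31 + 30 + 31 + 31 + 30 + 31 + 30 + 31 = 359 days (rest of January, February, March, April, May, June, July, August, September, October, November, December).
359 ÷ 7 = 51 full weeks with remainder 2, so 51 more Fridays after the first → 52.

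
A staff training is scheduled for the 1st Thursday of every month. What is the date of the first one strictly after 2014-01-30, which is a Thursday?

January 2014 starts on a Wednesday, so its 1st Thursday is 2014-01-02 (1 day in).
That is not after 2014-01-30, so look at February 2014.
February 2014 starts on a Saturday, so its 1st Thursday is 2014-02-06 (5 days in).

2014-02-06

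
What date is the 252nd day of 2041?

September 9, 2041

January has 31 days (252 − 31 = 221 remain).
February has 28 days (221 − 28 = 193 remain).
March has 31 days (193 − 31 = 162 remain).
April has 30 days (162 − 30 = 132 remain).
May has 31 days (132 − 31 = 101 remain).
June has 30 days (101 − 30 = 71 remain).
July has 31 days (71 − 31 = 40 remain).
August has 31 days (40 − 31 = 9 remain).
9 into September → September 9.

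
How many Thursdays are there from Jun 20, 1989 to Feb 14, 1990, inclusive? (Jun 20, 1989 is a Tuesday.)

34

Jun 20, 1989 is a Tuesday; the first Thursday on or after it is Jun 22, 1989 (2 days later).
From Jun 22, 1989 to Feb 14, 1990: 8 + 31 + 31 + 30 + 31 + 30 + 31 + 31 + 14 = 237 days (rest of Jun, Jul, Aug, Sep, Oct, Nov, Dec, Jan, Feb).
237 ÷ 7 = 33 full weeks with remainder 6, so 33 more Thursdays after the first → 34.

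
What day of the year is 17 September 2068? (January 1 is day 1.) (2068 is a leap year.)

261

Days in months before September: 31 + 29 + 31 + 30 + 31 + 30 + 31 + 31 = 244.
Plus 17 days into September → day 261.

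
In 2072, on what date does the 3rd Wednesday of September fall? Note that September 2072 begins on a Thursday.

September 2072 begins on a Thursday, so the first Wednesday is September 7 (6 days later).
The 3rd Wednesday is 2 weeks later: 7 + 14 = 21.

21 September 2072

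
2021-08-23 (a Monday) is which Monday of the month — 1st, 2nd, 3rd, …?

Day 23 falls in week ⌈23/7⌉ of the month.
Days 1–7 hold the 1st Monday, 8–14 the 2nd, 15–21 the 3rd, 22–28 the 4th, 29–31 the 5th.
23 is in the range for the 4th.

4th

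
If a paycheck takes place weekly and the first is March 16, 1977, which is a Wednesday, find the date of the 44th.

The 44th occurrence is 43 intervals after the first: 43 × 7 = 301 days after March 16, 1977.
March has 31 days — 15 days to the end of March leaves 286.
April has 30 days (256 left).
May has 31 days (225 left).
June has 30 days (195 left).
July has 31 days (164 left).
August has 31 days (133 left).
September has 30 days (103 left).
October has 31 days (72 left).
November has 30 days (42 left).
December has 31 days (11 left).
11 days into January → January 11, 1978.

January 11, 1978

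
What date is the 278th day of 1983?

January has 31 days (278 − 31 = 247 remain).
February has 28 days (247 − 28 = 219 remain).
March has 31 days (219 − 31 = 188 remain).
April has 30 days (188 − 30 = 158 remain).
May has 31 days (158 − 31 = 127 remain).
June has 30 days (127 − 30 = 97 remain).
July has 31 days (97 − 31 = 66 remain).
August has 31 days (66 − 31 = 35 remain).
September has 30 days (35 − 30 = 5 remain).
5 into October → October 5.

1983-10-05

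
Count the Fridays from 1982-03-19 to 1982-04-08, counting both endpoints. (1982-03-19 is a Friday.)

1982-03-19 is a Friday; the first Friday on or after it is 1982-03-19.
From 1982-03-19 to 1982-04-08: 12 + 8 = 20 days (rest of March, April).
20 ÷ 7 = 2 full weeks with remainder 6, so 2 more Fridays after the first → 3.

3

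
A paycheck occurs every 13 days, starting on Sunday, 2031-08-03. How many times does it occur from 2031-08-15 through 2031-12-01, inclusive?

9

Occurrences land 13·i days after 2031-08-03 for i = 0, 1, 2, …
2031-08-15 is 12 days after the start; 12 ÷ 13 = 0 remainder 12; since the remainder is 12, round up to i = 1. First occurrence in the window: #2 on 2031-08-16 (1×13 = 13 days in).
2031-12-01 is 120 days after the start; 120 ÷ 13 = 9 remainder 3. Last occurrence in the window: #10 on 2031-11-28.
Occurrences #2 through #10: 9 in total.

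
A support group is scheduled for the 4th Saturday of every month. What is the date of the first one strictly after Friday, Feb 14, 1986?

Feb 22, 1986

Feb 1986 starts on a Saturday; its first Saturday is the 1st, so the 4th Saturday is the 22nd — Feb 22, 1986.
Feb 22, 1986 is after Feb 14, 1986, so that is the next one.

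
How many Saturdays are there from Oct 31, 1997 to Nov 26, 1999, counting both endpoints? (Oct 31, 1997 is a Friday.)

Oct 31, 1997 is a Friday; the first Saturday on or after it is Nov 1, 1997 (1 day later).
From Nov 1, 1997 to Nov 26, 1999: 60 + 365 + 330 = 755 days (rest of 1997, 1998, to Nov 26, 1999 in 1999).
755 ÷ 7 = 107 full weeks with remainder 6, so 107 more Saturdays after the first → 108.

108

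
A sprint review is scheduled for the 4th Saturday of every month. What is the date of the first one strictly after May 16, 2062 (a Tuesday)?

May 2062 starts on a Monday; its first Saturday is the 6th, so the 4th Saturday is the 27th — May 27, 2062.
May 27, 2062 is after May 16, 2062, so that is the next one.

May 27, 2062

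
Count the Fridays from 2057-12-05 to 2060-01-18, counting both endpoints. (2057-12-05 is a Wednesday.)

2057-12-05 is a Wednesday; the first Friday on or after it is 2057-12-07 (2 days later).
From 2057-12-07 to 2060-01-18: 24 + 365 + 365 + 18 = 772 days (rest of 2057, 2058, 2059, to 2060-01-18 in 2060).
772 ÷ 7 = 110 full weeks with remainder 2, so 110 more Fridays after the first → 111.

111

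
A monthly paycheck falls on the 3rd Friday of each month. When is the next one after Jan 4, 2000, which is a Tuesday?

Jan 2000 starts on a Saturday; its first Friday is the 7th, so the 3rd Friday is the 21st — Jan 21, 2000.
Jan 21, 2000 is after Jan 4, 2000, so that is the next one.

Jan 21, 2000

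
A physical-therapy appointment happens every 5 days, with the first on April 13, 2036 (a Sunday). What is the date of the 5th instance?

May 3, 2036

The 5th occurrence is 4 intervals after the first: 4 × 5 = 20 days after April 13, 2036.
April has 30 days — 17 days to the end of April leaves 3.
3 days into May → May 3, 2036.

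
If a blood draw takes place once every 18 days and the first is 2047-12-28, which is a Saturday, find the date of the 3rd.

2048-02-02

The 3rd occurrence is 2 intervals after the first: 2 × 18 = 36 days after 2047-12-28.
December has 31 days — 3 days to the end of December leaves 33.
January has 31 days (2 left).
2 days into February → 2048-02-02.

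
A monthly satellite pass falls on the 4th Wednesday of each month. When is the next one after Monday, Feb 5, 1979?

Feb 28, 1979

Feb 1979 starts on a Thursday; its first Wednesday is the 7th, so the 4th Wednesday is the 28th — Feb 28, 1979.
Feb 28, 1979 is after Feb 5, 1979, so that is the next one.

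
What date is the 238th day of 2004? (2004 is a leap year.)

January has 31 days (238 − 31 = 207 remain).
February has 29 days (207 − 29 = 178 remain).
March has 31 days (178 − 31 = 147 remain).
April has 30 days (147 − 30 = 117 remain).
May has 31 days (117 − 31 = 86 remain).
June has 30 days (86 − 30 = 56 remain).
July has 31 days (56 − 31 = 25 remain).
25 into August → August 25.

August 25, 2004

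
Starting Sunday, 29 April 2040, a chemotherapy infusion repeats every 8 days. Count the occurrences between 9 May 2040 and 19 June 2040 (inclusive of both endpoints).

Occurrences land 8·i days after 29 April 2040 for i = 0, 1, 2, …
9 May 2040 is 10 days after the start; 10 ÷ 8 = 1 remainder 2; since the remainder is 2, round up to i = 2. First occurrence in the window: #3 on 15 May 2040 (2×8 = 16 days in).
19 June 2040 is 51 days after the start; 51 ÷ 8 = 6 remainder 3. Last occurrence in the window: #7 on 16 June 2040.
Occurrences #3 through #7: 5 in total.

5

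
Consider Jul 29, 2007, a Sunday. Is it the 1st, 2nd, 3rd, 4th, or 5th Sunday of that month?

Day 29 falls in week ⌈29/7⌉ of the month.
Days 1–7 hold the 1st Sunday, 8–14 the 2nd, 15–21 the 3rd, 22–28 the 4th, 29–31 the 5th.
29 is in the range for the 5th.

5th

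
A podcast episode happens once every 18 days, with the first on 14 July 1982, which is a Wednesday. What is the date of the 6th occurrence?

The 6th occurrence is 5 intervals after the first: 5 × 18 = 90 days after 14 July 1982.
July has 31 days — 17 days to the end of July leaves 73.
August has 31 days (42 left).
September has 30 days (12 left).
12 days into October → 12 October 1982.

12 October 1982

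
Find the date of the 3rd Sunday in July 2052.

The first Sunday of July 2052 is July 7.
The 3rd Sunday is 2 weeks later: 7 + 14 = 21.

21 July 2052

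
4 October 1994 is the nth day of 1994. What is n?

277

Days in months before October: 31 + 28 + 31 + 30 + 31 + 30 + 31 + 31 + 30 = 273.
Plus 4 days into October → day 277.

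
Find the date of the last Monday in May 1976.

May 1976 begins on a Saturday, so the first Monday is May 3 (2 days later).
May 1976 has 31 days. Adding weeks: 3, 10, 17, 24, 31 — the last one ≤ 31 is the 31st.

31 May 1976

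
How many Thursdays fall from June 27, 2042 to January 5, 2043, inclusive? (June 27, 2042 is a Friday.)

June 27, 2042 is a Friday; the first Thursday on or after it is July 3, 2042 (6 days later).
From July 3, 2042 to January 5, 2043: 28 + 31 + 30 + 31 + 30 + 31 + 5 = 186 days (rest of July, August, September, October, November, December, January).
186 ÷ 7 = 26 full weeks with remainder 4, so 26 more Thursdays after the first → 27.

27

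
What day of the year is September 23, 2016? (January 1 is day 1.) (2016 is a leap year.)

Days in months before September: 31 + 29 + 31 + 30 + 31 + 30 + 31 + 31 = 244.
Plus 23 days into September → day 267.

267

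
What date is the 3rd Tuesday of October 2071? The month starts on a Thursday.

2071-10-20

October 2071 begins on a Thursday, so the first Tuesday is October 6 (5 days later).
The 3rd Tuesday is 2 weeks later: 6 + 14 = 20.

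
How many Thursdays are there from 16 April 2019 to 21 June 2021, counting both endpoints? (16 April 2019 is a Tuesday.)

16 April 2019 is a Tuesday; the first Thursday on or after it is 18 April 2019 (2 days later).
From 18 April 2019 to 21 June 2021: 257 + 366 + 172 = 795 days (rest of 2019, 2020, to 21 June 2021 in 2021).
795 ÷ 7 = 113 full weeks with remainder 4, so 113 more Thursdays after the first → 114.

114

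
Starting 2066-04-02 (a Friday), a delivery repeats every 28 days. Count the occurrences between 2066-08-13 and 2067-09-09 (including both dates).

Occurrences land 28·i days after 2066-04-02 for i = 0, 1, 2, …
2066-08-13 is 133 days after the start; 133 ÷ 28 = 4 remainder 21; since the remainder is 21, round up to i = 5. First occurrence in the window: #6 on 2066-08-20 (5×28 = 140 days in).
2067-09-09 is 525 days after the start; 525 ÷ 28 = 18 remainder 21. Last occurrence in the window: #19 on 2067-08-19.
Occurrences #6 through #19: 14 in total.

14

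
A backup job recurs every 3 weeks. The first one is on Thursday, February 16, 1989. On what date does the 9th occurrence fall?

The 9th occurrence is 8 intervals after the first: 8 × 21 = 168 days after February 16, 1989.
February has 28 days — 12 days to the end of February leaves 156.
March has 31 days (125 left).
April has 30 days (95 left).
May has 31 days (64 left).
June has 30 days (34 left).
July has 31 days (3 left).
3 days into August → August 3, 1989.

August 3, 1989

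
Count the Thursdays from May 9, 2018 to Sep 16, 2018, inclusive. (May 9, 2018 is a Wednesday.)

19

May 9, 2018 is a Wednesday; the first Thursday on or after it is May 10, 2018 (1 day later).
From May 10, 2018 to Sep 16, 2018: 21 + 30 + 31 + 31 + 16 = 129 days (rest of May, Jun, Jul, Aug, Sep).
129 ÷ 7 = 18 full weeks with remainder 3, so 18 more Thursdays after the first → 19.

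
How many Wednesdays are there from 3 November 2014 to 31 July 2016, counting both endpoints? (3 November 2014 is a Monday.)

91

3 November 2014 is a Monday; the first Wednesday on or after it is 5 November 2014 (2 days later).
From 5 November 2014 to 31 July 2016: 56 + 365 + 213 = 634 days (rest of 2014, 2015, to 31 July 2016 in 2016).
634 ÷ 7 = 90 full weeks with remainder 4, so 90 more Wednesdays after the first → 91.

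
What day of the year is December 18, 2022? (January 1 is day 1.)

352

Days in months before December: 31 + 28 + 31 + 30 + 31 + 30 + 31 + 31 + 30 + 31 + 30 = 334.
Plus 18 days into December → day 352.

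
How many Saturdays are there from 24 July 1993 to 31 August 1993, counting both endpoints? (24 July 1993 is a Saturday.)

24 July 1993 is a Saturday; the first Saturday on or after it is 24 July 1993.
From 24 July 1993 to 31 August 1993: 7 + 31 = 38 days (rest of July, August).
38 ÷ 7 = 5 full weeks with remainder 3, so 5 more Saturdays after the first → 6.

6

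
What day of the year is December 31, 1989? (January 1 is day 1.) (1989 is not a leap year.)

Days in months before December: 31 + 28 + 31 + 30 + 31 + 30 + 31 + 31 + 30 + 31 + 30 = 334.
Plus 31 days into December → day 365.

365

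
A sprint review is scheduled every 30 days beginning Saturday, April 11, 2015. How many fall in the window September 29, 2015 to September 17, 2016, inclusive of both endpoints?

12

Occurrences land 30·i days after April 11, 2015 for i = 0, 1, 2, …
September 29, 2015 is 171 days after the start; 171 ÷ 30 = 5 remainder 21; since the remainder is 21, round up to i = 6. First occurrence in the window: #7 on October 8, 2015 (6×30 = 180 days in).
September 17, 2016 is 525 days after the start; 525 ÷ 30 = 17 remainder 15. Last occurrence in the window: #18 on September 2, 2016.
Occurrences #7 through #18: 12 in total.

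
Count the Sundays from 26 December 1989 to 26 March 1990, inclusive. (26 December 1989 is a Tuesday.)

26 December 1989 is a Tuesday; the first Sunday on or after it is 31 December 1989 (5 days later).
From 31 December 1989 to 26 March 1990: 0 + 31 + 28 + 26 = 85 days (rest of December, January, February, March).
85 ÷ 7 = 12 full weeks with remainder 1, so 12 more Sundays after the first → 13.

13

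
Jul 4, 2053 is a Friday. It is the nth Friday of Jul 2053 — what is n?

1st

Day 4 falls in week ⌈4/7⌉ of the month.
Days 1–7 hold the 1st Friday, 8–14 the 2nd, 15–21 the 3rd, 22–28 the 4th, 29–31 the 5th.
4 is in the range for the 1st.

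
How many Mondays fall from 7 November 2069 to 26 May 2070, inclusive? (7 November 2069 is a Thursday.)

29

7 November 2069 is a Thursday; the first Monday on or after it is 11 November 2069 (4 days later).
From 11 November 2069 to 26 May 2070: 19 + 31 + 31 + 28 + 31 + 30 + 26 = 196 days (rest of November, December, January, February, March, April, May).
196 ÷ 7 = 28 full weeks with remainder 0, so 28 more Mondays after the first → 29.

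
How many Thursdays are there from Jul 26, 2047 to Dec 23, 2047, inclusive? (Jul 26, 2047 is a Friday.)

21

Jul 26, 2047 is a Friday; the first Thursday on or after it is Aug 1, 2047 (6 days later).
From Aug 1, 2047 to Dec 23, 2047: 30 + 30 + 31 + 30 + 23 = 144 days (rest of Aug, Sep, Oct, Nov, Dec).
144 ÷ 7 = 20 full weeks with remainder 4, so 20 more Thursdays after the first → 21.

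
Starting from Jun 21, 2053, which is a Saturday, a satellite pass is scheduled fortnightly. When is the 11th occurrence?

The 11th occurrence is 10 intervals after the first: 10 × 14 = 140 days after Jun 21, 2053.
Jun has 30 days — 9 days to the end of Jun leaves 131.
Jul has 31 days (100 left).
Aug has 31 days (69 left).
Sep has 30 days (39 left).
Oct has 31 days (8 left).
8 days into Nov → Nov 8, 2053.

Nov 8, 2053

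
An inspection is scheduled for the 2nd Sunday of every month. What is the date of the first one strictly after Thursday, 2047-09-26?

September 2047 starts on a Sunday; its first Sunday is the 1st, so the 2nd Sunday is the 8th — 2047-09-08.
That is not after 2047-09-26, so look at October 2047.
October 2047 starts on a Tuesday; its first Sunday is the 6th, so the 2nd Sunday is the 13th — 2047-10-13.

2047-10-13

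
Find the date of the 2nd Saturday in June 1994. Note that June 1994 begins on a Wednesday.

11 June 1994

June 1994 begins on a Wednesday, so the first Saturday is June 4 (3 days later).
The 2nd Saturday is 1 weeks later: 4 + 7 = 11.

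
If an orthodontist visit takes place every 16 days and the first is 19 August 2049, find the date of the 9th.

25 December 2049

The 9th occurrence is 8 intervals after the first: 8 × 16 = 128 days after 19 August 2049.
August has 31 days — 12 days to the end of August leaves 116.
September has 30 days (86 left).
October has 31 days (55 left).
November has 30 days (25 left).
25 days into December → 25 December 2049.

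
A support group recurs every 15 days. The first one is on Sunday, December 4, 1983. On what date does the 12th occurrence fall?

The 12th occurrence is 11 intervals after the first: 11 × 15 = 165 days after December 4, 1983.
December has 31 days — 27 days to the end of December leaves 138.
January has 31 days (107 left).
February has 29 days (78 left).
March has 31 days (47 left).
April has 30 days (17 left).
17 days into May → May 17, 1984.

May 17, 1984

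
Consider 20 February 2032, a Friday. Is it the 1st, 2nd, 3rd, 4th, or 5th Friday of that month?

3rd

Day 20 falls in week ⌈20/7⌉ of the month.
Days 1–7 hold the 1st Friday, 8–14 the 2nd, 15–21 the 3rd, 22–28 the 4th, 29–31 the 5th.
20 is in the range for the 3rd.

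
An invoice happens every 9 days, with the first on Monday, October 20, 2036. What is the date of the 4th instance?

The 4th occurrence is 3 intervals after the first: 3 × 9 = 27 days after October 20, 2036.
October has 31 days — 11 days to the end of October leaves 16.
16 days into November → November 16, 2036.

November 16, 2036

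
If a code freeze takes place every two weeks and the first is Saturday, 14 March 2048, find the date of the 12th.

15 August 2048

The 12th occurrence is 11 intervals after the first: 11 × 14 = 154 days after 14 March 2048.
March has 31 days — 17 days to the end of March leaves 137.
April has 30 days (107 left).
May has 31 days (76 left).
June has 30 days (46 left).
July has 31 days (15 left).
15 days into August → 15 August 2048.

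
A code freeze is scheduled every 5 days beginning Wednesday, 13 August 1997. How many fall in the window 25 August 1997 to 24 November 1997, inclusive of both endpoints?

18

Occurrences land 5·i days after 13 August 1997 for i = 0, 1, 2, …
25 August 1997 is 12 days after the start; 12 ÷ 5 = 2 remainder 2; since the remainder is 2, round up to i = 3. First occurrence in the window: #4 on 28 August 1997 (3×5 = 15 days in).
24 November 1997 is 103 days after the start; 103 ÷ 5 = 20 remainder 3. Last occurrence in the window: #21 on 21 November 1997.
Occurrences #4 through #21: 18 in total.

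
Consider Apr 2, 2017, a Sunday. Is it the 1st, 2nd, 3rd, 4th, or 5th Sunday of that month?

1st

Day 2 falls in week ⌈2/7⌉ of the month.
Days 1–7 hold the 1st Sunday, 8–14 the 2nd, 15–21 the 3rd, 22–28 the 4th, 29–31 the 5th.
2 is in the range for the 1st.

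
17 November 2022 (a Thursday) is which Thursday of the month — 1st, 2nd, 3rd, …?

3rd

Day 17 falls in week ⌈17/7⌉ of the month.
Days 1–7 hold the 1st Thursday, 8–14 the 2nd, 15–21 the 3rd, 22–28 the 4th, 29–31 the 5th.
17 is in the range for the 3rd.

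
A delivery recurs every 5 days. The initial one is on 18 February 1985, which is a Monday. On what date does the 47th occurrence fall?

The 47th occurrence is 46 intervals after the first: 46 × 5 = 230 days after 18 February 1985.
February has 28 days — 10 days to the end of February leaves 220.
March has 31 days (189 left).
April has 30 days (159 left).
May has 31 days (128 left).
June has 30 days (98 left).
July has 31 days (67 left).
August has 31 days (36 left).
September has 30 days (6 left).
6 days into October → 6 October 1985.

6 October 1985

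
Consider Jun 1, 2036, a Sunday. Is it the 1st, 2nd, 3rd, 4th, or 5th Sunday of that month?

Day 1 falls in week ⌈1/7⌉ of the month.
Days 1–7 hold the 1st Sunday, 8–14 the 2nd, 15–21 the 3rd, 22–28 the 4th, 29–31 the 5th.
1 is in the range for the 1st.

1st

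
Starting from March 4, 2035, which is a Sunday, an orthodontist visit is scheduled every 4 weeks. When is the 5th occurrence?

June 24, 2035

The 5th occurrence is 4 intervals after the first: 4 × 28 = 112 days after March 4, 2035.
March has 31 days — 27 days to the end of March leaves 85.
April has 30 days (55 left).
May has 31 days (24 left).
24 days into June → June 24, 2035.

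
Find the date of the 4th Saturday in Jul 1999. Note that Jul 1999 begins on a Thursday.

Jul 1999 begins on a Thursday, so the first Saturday is Jul 3 (2 days later).
The 4th Saturday is 3 weeks later: 3 + 21 = 24.

Jul 24, 1999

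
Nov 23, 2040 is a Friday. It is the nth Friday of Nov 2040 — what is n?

4th

Day 23 falls in week ⌈23/7⌉ of the month.
Days 1–7 hold the 1st Friday, 8–14 the 2nd, 15–21 the 3rd, 22–28 the 4th, 29–31 the 5th.
23 is in the range for the 4th.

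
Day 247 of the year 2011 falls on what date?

September 4, 2011

January has 31 days (247 − 31 = 216 remain).
February has 28 days (216 − 28 = 188 remain).
March has 31 days (188 − 31 = 157 remain).
April has 30 days (157 − 30 = 127 remain).
May has 31 days (127 − 31 = 96 remain).
June has 30 days (96 − 30 = 66 remain).
July has 31 days (66 − 31 = 35 remain).
August has 31 days (35 − 31 = 4 remain).
4 into September → September 4.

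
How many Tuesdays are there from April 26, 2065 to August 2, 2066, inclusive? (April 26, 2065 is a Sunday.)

April 26, 2065 is a Sunday; the first Tuesday on or after it is April 28, 2065 (2 days later).
From April 28, 2065 to August 2, 2066: 247 + 214 = 461 days (rest of 2065, to August 2, 2066 in 2066).
461 ÷ 7 = 65 full weeks with remainder 6, so 65 more Tuesdays after the first → 66.

66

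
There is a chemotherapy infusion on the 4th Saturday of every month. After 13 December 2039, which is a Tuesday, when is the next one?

24 December 2039

December 2039 starts on a Thursday; its first Saturday is the 3rd, so the 4th Saturday is the 24th — 24 December 2039.
24 December 2039 is after 13 December 2039, so that is the next one.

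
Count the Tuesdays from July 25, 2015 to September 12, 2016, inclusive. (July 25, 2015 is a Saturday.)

59

July 25, 2015 is a Saturday; the first Tuesday on or after it is July 28, 2015 (3 days later).
From July 28, 2015 to September 12, 2016: 156 + 256 = 412 days (rest of 2015, to September 12, 2016 in 2016).
412 ÷ 7 = 58 full weeks with remainder 6, so 58 more Tuesdays after the first → 59.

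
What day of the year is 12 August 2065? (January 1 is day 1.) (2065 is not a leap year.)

Days in months before August: 31 + 28 + 31 + 30 + 31 + 30 + 31 = 212.
Plus 12 days into August → day 224.

224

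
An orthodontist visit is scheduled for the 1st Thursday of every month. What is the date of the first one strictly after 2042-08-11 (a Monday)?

2042-09-04

August 2042 starts on a Friday, so its 1st Thursday is 2042-08-07 (6 days in).
That is not after 2042-08-11, so look at September 2042.
September 2042 starts on a Monday, so its 1st Thursday is 2042-09-04 (3 days in).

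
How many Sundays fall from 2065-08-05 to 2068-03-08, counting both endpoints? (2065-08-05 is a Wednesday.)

2065-08-05 is a Wednesday; the first Sunday on or after it is 2065-08-09 (4 days later).
From 2065-08-09 to 2068-03-08: 144 + 365 + 365 + 68 = 942 days (rest of 2065, 2066, 2067, to 2068-03-08 in 2068).
942 ÷ 7 = 134 full weeks with remainder 4, so 134 more Sundays after the first → 135.

135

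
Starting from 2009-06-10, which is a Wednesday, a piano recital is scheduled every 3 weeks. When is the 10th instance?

The 10th occurrence is 9 intervals after the first: 9 × 21 = 189 days after 2009-06-10.
June has 30 days — 20 days to the end of June leaves 169.
July has 31 days (138 left).
August has 31 days (107 left).
September has 30 days (77 left).
October has 31 days (46 left).
November has 30 days (16 left).
16 days into December → 2009-12-16.

2009-12-16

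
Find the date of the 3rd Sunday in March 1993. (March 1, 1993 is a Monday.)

March 1993 begins on a Monday, so the first Sunday is March 7 (6 days later).
The 3rd Sunday is 2 weeks later: 7 + 14 = 21.

21 March 1993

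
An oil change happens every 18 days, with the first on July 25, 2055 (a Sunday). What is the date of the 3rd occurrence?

August 30, 2055

The 3rd occurrence is 2 intervals after the first: 2 × 18 = 36 days after July 25, 2055.
July has 31 days — 6 days to the end of July leaves 30.
30 days into August → August 30, 2055.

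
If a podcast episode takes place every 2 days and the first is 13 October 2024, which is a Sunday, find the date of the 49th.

17 January 2025

The 49th occurrence is 48 intervals after the first: 48 × 2 = 96 days after 13 October 2024.
October has 31 days — 18 days to the end of October leaves 78.
November has 30 days (48 left).
December has 31 days (17 left).
17 days into January → 17 January 2025.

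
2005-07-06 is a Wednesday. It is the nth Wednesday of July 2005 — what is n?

Day 6 falls in week ⌈6/7⌉ of the month.
Days 1–7 hold the 1st Wednesday, 8–14 the 2nd, 15–21 the 3rd, 22–28 the 4th, 29–31 the 5th.
6 is in the range for the 1st.

1st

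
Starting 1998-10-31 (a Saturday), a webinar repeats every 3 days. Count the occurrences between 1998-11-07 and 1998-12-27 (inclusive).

Occurrences land 3·i days after 1998-10-31 for i = 0, 1, 2, …
1998-11-07 is 7 days after the start; 7 ÷ 3 = 2 remainder 1; since the remainder is 1, round up to i = 3. First occurrence in the window: #4 on 1998-11-09 (3×3 = 9 days in).
1998-12-27 is 57 days after the start; 57 ÷ 3 = 19 remainder 0. Last occurrence in the window: #20 on 1998-12-27.
Occurrences #4 through #20: 17 in total.

17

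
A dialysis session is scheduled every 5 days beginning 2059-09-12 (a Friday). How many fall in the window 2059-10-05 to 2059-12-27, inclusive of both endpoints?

17

Occurrences land 5·i days after 2059-09-12 for i = 0, 1, 2, …
2059-10-05 is 23 days after the start; 23 ÷ 5 = 4 remainder 3; since the remainder is 3, round up to i = 5. First occurrence in the window: #6 on 2059-10-07 (5×5 = 25 days in).
2059-12-27 is 106 days after the start; 106 ÷ 5 = 21 remainder 1. Last occurrence in the window: #22 on 2059-12-26.
Occurrences #6 through #22: 17 in total.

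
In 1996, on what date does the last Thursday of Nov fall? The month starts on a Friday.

Nov 1996 begins on a Friday, so the first Thursday is Nov 7 (6 days later).
Nov 1996 has 30 days. Adding weeks: 7, 14, 21, 28 — the last one ≤ 30 is the 28th.

Nov 28, 1996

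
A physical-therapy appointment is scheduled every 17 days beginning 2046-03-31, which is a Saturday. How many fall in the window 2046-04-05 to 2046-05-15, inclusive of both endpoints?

2

Occurrences land 17·i days after 2046-03-31 for i = 0, 1, 2, …
2046-04-05 is 5 days after the start; 5 ÷ 17 = 0 remainder 5; since the remainder is 5, round up to i = 1. First occurrence in the window: #2 on 2046-04-17 (1×17 = 17 days in).
2046-05-15 is 45 days after the start; 45 ÷ 17 = 2 remainder 11. Last occurrence in the window: #3 on 2046-05-04.
Occurrences #2 through #3: 2 in total.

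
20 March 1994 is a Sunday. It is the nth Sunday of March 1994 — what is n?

3rd

Day 20 falls in week ⌈20/7⌉ of the month.
Days 1–7 hold the 1st Sunday, 8–14 the 2nd, 15–21 the 3rd, 22–28 the 4th, 29–31 the 5th.
20 is in the range for the 3rd.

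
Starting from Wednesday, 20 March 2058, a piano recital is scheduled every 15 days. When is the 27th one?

The 27th occurrence is 26 intervals after the first: 26 × 15 = 390 days after 20 March 2058.
March has 31 days — 11 days to the end of March leaves 379.
April has 30 days (349 left).
May has 31 days (318 left).
June has 30 days (288 left).
July has 31 days (257 left).
August has 31 days (226 left).
September has 30 days (196 left).
October has 31 days (165 left).
November has 30 days (135 left).
December has 31 days (104 left).
January has 31 days (73 left).
February has 28 days (45 left).
March has 31 days (14 left).
14 days into April → 14 April 2059.

14 April 2059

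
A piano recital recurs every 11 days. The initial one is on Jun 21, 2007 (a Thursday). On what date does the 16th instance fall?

Dec 3, 2007

The 16th occurrence is 15 intervals after the first: 15 × 11 = 165 days after Jun 21, 2007.
Jun has 30 days — 9 days to the end of Jun leaves 156.
Jul has 31 days (125 left).
Aug has 31 days (94 left).
Sep has 30 days (64 left).
Oct has 31 days (33 left).
Nov has 30 days (3 left).
3 days into Dec → Dec 3, 2007.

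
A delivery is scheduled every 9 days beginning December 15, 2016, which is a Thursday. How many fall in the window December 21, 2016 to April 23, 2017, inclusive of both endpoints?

14

Occurrences land 9·i days after December 15, 2016 for i = 0, 1, 2, …
December 21, 2016 is 6 days after the start; 6 ÷ 9 = 0 remainder 6; since the remainder is 6, round up to i = 1. First occurrence in the window: #2 on December 24, 2016 (1×9 = 9 days in).
April 23, 2017 is 129 days after the start; 129 ÷ 9 = 14 remainder 3. Last occurrence in the window: #15 on April 20, 2017.
Occurrences #2 through #15: 14 in total.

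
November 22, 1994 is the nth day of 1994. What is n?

Days in months before November: 31 + 28 + 31 + 30 + 31 + 30 + 31 + 31 + 30 + 31 = 304.
Plus 22 days into November → day 326.

326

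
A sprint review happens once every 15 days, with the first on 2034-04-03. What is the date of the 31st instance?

2035-06-27

The 31st occurrence is 30 intervals after the first: 30 × 15 = 450 days after 2034-04-03.
April has 30 days — 27 days to the end of April leaves 423.
From end of April to end of 2034 is 245 days (178 left).
January has 31 days (147 left).
February has 28 days (119 left).
March has 31 days (88 left).
April has 30 days (58 left).
May has 31 days (27 left).
27 days into June → 2035-06-27.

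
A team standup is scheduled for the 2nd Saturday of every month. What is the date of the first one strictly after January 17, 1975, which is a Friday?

January 1975 starts on a Wednesday; its first Saturday is the 4th, so the 2nd Saturday is the 11th — January 11, 1975.
That is not after January 17, 1975, so look at February 1975.
February 1975 starts on a Saturday; its first Saturday is the 1st, so the 2nd Saturday is the 8th — February 8, 1975.

February 8, 1975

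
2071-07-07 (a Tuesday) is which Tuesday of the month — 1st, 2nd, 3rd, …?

1st

Day 7 falls in week ⌈7/7⌉ of the month.
Days 1–7 hold the 1st Tuesday, 8–14 the 2nd, 15–21 the 3rd, 22–28 the 4th, 29–31 the 5th.
7 is in the range for the 1st.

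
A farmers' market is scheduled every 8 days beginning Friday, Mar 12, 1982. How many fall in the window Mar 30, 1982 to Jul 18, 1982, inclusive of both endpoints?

14

Occurrences land 8·i days after Mar 12, 1982 for i = 0, 1, 2, …
Mar 30, 1982 is 18 days after the start; 18 ÷ 8 = 2 remainder 2; since the remainder is 2, round up to i = 3. First occurrence in the window: #4 on Apr 5, 1982 (3×8 = 24 days in).
Jul 18, 1982 is 128 days after the start; 128 ÷ 8 = 16 remainder 0. Last occurrence in the window: #17 on Jul 18, 1982.
Occurrences #4 through #17: 14 in total.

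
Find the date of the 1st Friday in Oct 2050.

Oct 2050 begins on a Saturday, so the first Friday is Oct 7 (6 days later).

Oct 7, 2050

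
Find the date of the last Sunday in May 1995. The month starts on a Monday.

May 1995 begins on a Monday, so the first Sunday is May 7 (6 days later).
May 1995 has 31 days. Adding weeks: 7, 14, 21, 28 — the last one ≤ 31 is the 28th.

1995-05-28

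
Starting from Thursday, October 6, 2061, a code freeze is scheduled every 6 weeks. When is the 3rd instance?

The 3rd occurrence is 2 intervals after the first: 2 × 42 = 84 days after October 6, 2061.
October has 31 days — 25 days to the end of October leaves 59.
November has 30 days (29 left).
29 days into December → December 29, 2061.

December 29, 2061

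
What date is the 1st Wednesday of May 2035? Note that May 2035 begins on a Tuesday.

2035-05-02

May 2035 begins on a Tuesday, so the first Wednesday is May 2 (1 day later).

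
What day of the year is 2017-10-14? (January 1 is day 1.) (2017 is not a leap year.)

Days in months before October: 31 + 28 + 31 + 30 + 31 + 30 + 31 + 31 + 30 = 273.
Plus 14 days into October → day 287.

287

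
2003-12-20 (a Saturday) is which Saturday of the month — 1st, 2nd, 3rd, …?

Day 20 falls in week ⌈20/7⌉ of the month.
Days 1–7 hold the 1st Saturday, 8–14 the 2nd, 15–21 the 3rd, 22–28 the 4th, 29–31 the 5th.
20 is in the range for the 3rd.

3rd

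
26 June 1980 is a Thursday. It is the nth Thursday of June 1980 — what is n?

4th

Day 26 falls in week ⌈26/7⌉ of the month.
Days 1–7 hold the 1st Thursday, 8–14 the 2nd, 15–21 the 3rd, 22–28 the 4th, 29–31 the 5th.
26 is in the range for the 4th.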